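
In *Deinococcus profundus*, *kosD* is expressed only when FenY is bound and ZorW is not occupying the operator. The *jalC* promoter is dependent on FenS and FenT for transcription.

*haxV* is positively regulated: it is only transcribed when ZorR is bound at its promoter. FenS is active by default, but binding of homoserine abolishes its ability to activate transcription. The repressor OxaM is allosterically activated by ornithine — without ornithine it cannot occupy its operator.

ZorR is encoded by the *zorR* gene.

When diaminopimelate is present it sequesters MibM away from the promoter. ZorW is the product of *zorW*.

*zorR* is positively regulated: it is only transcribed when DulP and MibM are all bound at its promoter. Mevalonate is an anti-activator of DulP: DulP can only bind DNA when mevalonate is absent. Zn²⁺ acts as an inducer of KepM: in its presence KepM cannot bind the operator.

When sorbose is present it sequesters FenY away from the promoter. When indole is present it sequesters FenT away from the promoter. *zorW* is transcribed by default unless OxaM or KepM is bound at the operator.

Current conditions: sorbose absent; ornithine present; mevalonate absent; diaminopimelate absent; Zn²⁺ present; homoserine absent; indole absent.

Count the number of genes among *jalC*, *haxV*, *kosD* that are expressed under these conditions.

Homoserine is absent, so FenS is active.
Indole is absent, so FenT is active.
No repressor is bound and FenS and FenT are active, so *jalC* is transcribed.
→ *jalC* is ON.
Mevalonate is absent, so DulP is active.
Diaminopimelate is absent, so MibM is active.
No repressor is bound and DulP and MibM are active, so *zorR* is transcribed.
So ZorR is produced and active.
No repressor is bound and ZorR is active, so *haxV* is transcribed.
→ *haxV* is ON.
Ornithine is present, so OxaM is active.
Zn²⁺ is present, so KepM is inactive.
With repressor OxaM bound, *zorW* is not transcribed.
So ZorW is not produced.
Sorbose is absent, so FenY is active.
No repressor is bound and FenY is active, so *kosD* is transcribed.
→ *kosD* is ON.
3 of the 3 genes are transcribed.

3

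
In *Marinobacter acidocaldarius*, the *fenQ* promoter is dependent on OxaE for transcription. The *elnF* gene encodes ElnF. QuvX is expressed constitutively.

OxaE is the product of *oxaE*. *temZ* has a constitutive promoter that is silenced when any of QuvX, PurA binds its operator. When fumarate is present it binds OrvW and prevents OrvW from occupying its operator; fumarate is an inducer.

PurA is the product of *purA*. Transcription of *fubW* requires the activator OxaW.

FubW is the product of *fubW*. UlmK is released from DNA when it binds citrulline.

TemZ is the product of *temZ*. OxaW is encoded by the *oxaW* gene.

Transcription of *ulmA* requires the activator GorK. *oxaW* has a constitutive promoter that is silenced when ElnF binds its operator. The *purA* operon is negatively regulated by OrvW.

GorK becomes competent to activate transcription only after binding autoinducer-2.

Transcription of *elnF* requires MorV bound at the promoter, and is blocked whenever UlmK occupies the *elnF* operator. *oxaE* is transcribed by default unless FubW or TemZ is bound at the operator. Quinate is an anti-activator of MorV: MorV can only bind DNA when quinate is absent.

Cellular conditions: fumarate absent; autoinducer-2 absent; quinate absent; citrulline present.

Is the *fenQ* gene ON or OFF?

Quinate is absent, so MorV is active.
Citrulline is present, so UlmK is inactive.
No repressor is bound and MorV is active, so *elnF* is transcribed.
So ElnF is produced and active.
With repressor ElnF bound, *oxaW* is not transcribed.
So OxaW is not produced.
Required activator OxaW is absent, so *fubW* is not transcribed.
So FubW is not produced.
QuvX is produced constitutively and is active.
Fumarate is absent, so OrvW is active.
With repressor OrvW bound, *purA* is not transcribed.
So PurA is not produced.
With repressor QuvX bound, *temZ* is not transcribed.
So TemZ is not produced.
With no repressor bound, *oxaE* is transcribed.
So OxaE is produced and active.
No repressor is bound and OxaE is active, so *fenQ* is transcribed.

ON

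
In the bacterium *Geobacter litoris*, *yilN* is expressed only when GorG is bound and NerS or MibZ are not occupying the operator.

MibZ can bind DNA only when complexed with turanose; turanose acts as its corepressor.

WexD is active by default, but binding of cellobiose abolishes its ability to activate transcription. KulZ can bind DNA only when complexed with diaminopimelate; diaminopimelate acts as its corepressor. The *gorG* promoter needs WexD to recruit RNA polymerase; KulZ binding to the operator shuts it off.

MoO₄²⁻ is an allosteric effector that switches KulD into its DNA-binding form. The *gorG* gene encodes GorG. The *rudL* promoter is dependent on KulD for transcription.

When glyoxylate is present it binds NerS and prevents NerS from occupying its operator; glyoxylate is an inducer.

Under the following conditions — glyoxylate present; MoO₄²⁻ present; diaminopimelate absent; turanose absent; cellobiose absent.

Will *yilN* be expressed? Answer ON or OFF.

Glyoxylate is present, so NerS is inactive.
Cellobiose is absent, so WexD is active.
Diaminopimelate is absent, so KulZ is inactive.
No repressor is bound and WexD is active, so *gorG* is transcribed.
So GorG is produced and active.
Turanose is absent, so MibZ is inactive.
No repressor is bound and GorG is active, so *yilN* is transcribed.

ON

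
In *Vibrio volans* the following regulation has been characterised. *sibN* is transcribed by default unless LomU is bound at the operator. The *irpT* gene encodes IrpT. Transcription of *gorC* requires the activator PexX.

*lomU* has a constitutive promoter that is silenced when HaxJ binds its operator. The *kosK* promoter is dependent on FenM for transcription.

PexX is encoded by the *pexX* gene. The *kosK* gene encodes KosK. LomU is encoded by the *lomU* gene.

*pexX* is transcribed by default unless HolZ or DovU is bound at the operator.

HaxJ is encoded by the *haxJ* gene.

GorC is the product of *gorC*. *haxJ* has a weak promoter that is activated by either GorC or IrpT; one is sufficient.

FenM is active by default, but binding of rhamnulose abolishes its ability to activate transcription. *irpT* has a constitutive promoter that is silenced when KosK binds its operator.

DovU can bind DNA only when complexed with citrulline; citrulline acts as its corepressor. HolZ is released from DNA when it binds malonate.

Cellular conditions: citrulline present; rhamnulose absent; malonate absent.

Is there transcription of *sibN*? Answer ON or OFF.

Malonate is absent, so HolZ is active.
Citrulline is present, so DovU is active.
With repressor HolZ bound, *pexX* is not transcribed.
So PexX is not produced.
Required activator PexX is absent, so *gorC* is not transcribed.
So GorC is not produced.
Rhamnulose is absent, so FenM is active.
No repressor is bound and FenM is active, so *kosK* is transcribed.
So KosK is produced and active.
With repressor KosK bound, *irpT* is not transcribed.
So IrpT is not produced.
No activator is available at the *haxJ* promoter, so *haxJ* is not transcribed.
So HaxJ is not produced.
With no repressor bound, *lomU* is transcribed.
So LomU is produced and active.
With repressor LomU bound, *sibN* is not transcribed.

OFF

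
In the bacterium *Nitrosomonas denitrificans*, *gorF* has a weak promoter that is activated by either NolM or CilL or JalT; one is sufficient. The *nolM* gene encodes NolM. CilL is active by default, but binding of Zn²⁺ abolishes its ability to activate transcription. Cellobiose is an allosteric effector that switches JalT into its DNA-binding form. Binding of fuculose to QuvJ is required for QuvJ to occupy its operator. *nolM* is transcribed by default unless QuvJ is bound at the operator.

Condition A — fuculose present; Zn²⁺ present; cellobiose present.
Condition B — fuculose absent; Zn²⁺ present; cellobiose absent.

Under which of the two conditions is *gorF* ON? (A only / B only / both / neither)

Condition A:
Fuculose is present, so QuvJ is active.
With repressor QuvJ bound, *nolM* is not transcribed.
So NolM is not produced.
Zn²⁺ is present, so CilL is inactive.
Cellobiose is present, so JalT is active.
Activator JalT is present, so *gorF* is transcribed.
→ *gorF* is ON in A.
Condition B:
Fuculose is absent, so QuvJ is inactive.
With no repressor bound, *nolM* is transcribed.
So NolM is produced and active.
Zn²⁺ is present, so CilL is inactive.
Cellobiose is absent, so JalT is inactive.
Activator NolM is present, so *gorF* is transcribed.
→ *gorF* is ON in B.

both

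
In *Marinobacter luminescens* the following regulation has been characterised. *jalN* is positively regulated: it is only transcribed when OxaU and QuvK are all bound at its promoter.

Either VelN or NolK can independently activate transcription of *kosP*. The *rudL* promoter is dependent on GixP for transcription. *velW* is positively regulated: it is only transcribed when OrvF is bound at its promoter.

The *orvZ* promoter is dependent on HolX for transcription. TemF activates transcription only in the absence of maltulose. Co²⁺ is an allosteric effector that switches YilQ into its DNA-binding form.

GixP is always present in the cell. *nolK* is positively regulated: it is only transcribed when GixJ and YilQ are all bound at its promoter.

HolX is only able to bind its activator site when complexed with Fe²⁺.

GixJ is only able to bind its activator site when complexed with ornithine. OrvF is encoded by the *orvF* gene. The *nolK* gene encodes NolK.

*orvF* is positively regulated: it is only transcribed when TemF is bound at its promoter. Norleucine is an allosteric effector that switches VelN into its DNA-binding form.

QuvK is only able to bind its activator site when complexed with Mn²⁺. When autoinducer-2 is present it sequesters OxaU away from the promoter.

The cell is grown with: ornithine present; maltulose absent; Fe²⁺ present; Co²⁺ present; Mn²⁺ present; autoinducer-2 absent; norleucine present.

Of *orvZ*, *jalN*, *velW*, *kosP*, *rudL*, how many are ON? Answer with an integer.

Fe²⁺ is present, so HolX is active.
No repressor is bound and HolX is active, so *orvZ* is transcribed.
→ *orvZ* is ON.
Autoinducer-2 is absent, so OxaU is active.
Mn²⁺ is present, so QuvK is active.
No repressor is bound and OxaU and QuvK are active, so *jalN* is transcribed.
→ *jalN* is ON.
Maltulose is absent, so TemF is active.
No repressor is bound and TemF is active, so *orvF* is transcribed.
So OrvF is produced and active.
No repressor is bound and OrvF is active, so *velW* is transcribed.
→ *velW* is ON.
Norleucine is present, so VelN is active.
Ornithine is present, so GixJ is active.
Co²⁺ is present, so YilQ is active.
No repressor is bound and GixJ and YilQ are active, so *nolK* is transcribed.
So NolK is produced and active.
Activator VelN is present, so *kosP* is transcribed.
→ *kosP* is ON.
GixP is produced constitutively and is active.
No repressor is bound and GixP is active, so *rudL* is transcribed.
→ *rudL* is ON.
5 of the 5 genes are transcribed.

5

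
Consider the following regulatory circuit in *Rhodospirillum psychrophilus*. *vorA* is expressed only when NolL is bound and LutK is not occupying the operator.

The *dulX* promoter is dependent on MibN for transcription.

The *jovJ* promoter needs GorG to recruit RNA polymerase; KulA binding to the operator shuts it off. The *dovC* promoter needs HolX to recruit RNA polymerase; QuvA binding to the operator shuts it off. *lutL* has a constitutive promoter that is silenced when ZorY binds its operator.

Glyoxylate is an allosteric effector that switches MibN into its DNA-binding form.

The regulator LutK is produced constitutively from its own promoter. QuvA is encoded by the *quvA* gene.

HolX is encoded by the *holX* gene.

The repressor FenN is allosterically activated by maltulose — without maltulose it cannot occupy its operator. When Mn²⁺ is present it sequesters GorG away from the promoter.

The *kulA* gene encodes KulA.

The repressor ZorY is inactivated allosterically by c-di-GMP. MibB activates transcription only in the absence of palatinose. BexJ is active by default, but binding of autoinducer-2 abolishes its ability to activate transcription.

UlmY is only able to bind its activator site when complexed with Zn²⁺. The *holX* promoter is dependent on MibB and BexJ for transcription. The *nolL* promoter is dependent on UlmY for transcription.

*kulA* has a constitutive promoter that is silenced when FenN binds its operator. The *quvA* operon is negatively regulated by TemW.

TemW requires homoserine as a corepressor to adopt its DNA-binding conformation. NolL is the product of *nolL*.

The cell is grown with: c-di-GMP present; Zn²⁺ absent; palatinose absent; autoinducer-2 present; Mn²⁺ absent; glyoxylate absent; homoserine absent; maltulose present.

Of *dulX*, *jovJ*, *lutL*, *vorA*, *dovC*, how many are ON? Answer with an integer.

2

Glyoxylate is absent, so MibN is inactive.
Required activator MibN is absent, so *dulX* is not transcribed.
→ *dulX* is OFF.
Maltulose is present, so FenN is active.
With repressor FenN bound, *kulA* is not transcribed.
So KulA is not produced.
Mn²⁺ is absent, so GorG is active.
No repressor is bound and GorG is active, so *jovJ* is transcribed.
→ *jovJ* is ON.
c-di-GMP is present, so ZorY is inactive.
With no repressor bound, *lutL* is transcribed.
→ *lutL* is ON.
Zn²⁺ is absent, so UlmY is inactive.
Required activator UlmY is absent, so *nolL* is not transcribed.
So NolL is not produced.
LutK is produced constitutively and is active.
With repressor LutK bound, *vorA* is not transcribed.
→ *vorA* is OFF.
Palatinose is absent, so MibB is active.
Autoinducer-2 is present, so BexJ is inactive.
Required activator BexJ is absent, so *holX* is not transcribed.
So HolX is not produced.
Homoserine is absent, so TemW is inactive.
With no repressor bound, *quvA* is transcribed.
So QuvA is produced and active.
With repressor QuvA bound, *dovC* is not transcribed.
→ *dovC* is OFF.
2 of the 5 genes are transcribed.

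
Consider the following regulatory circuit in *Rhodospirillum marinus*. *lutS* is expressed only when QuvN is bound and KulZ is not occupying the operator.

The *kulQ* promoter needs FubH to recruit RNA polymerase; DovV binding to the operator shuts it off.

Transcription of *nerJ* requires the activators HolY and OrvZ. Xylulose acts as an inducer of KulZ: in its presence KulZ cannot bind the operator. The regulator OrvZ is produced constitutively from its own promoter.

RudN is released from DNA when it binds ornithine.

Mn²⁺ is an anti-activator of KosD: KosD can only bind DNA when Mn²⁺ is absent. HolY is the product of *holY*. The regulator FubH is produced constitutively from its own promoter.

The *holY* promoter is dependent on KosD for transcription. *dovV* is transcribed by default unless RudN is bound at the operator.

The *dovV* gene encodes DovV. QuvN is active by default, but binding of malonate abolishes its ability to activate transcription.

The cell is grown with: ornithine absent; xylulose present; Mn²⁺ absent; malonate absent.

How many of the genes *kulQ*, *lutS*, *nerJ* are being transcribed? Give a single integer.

3

Ornithine is absent, so RudN is active.
With repressor RudN bound, *dovV* is not transcribed.
So DovV is not produced.
FubH is produced constitutively and is active.
No repressor is bound and FubH is active, so *kulQ* is transcribed.
→ *kulQ* is ON.
Xylulose is present, so KulZ is inactive.
Malonate is absent, so QuvN is active.
No repressor is bound and QuvN is active, so *lutS* is transcribed.
→ *lutS* is ON.
Mn²⁺ is absent, so KosD is active.
No repressor is bound and KosD is active, so *holY* is transcribed.
So HolY is produced and active.
OrvZ is produced constitutively and is active.
No repressor is bound and HolY and OrvZ are active, so *nerJ* is transcribed.
→ *nerJ* is ON.
3 of the 3 genes are transcribed.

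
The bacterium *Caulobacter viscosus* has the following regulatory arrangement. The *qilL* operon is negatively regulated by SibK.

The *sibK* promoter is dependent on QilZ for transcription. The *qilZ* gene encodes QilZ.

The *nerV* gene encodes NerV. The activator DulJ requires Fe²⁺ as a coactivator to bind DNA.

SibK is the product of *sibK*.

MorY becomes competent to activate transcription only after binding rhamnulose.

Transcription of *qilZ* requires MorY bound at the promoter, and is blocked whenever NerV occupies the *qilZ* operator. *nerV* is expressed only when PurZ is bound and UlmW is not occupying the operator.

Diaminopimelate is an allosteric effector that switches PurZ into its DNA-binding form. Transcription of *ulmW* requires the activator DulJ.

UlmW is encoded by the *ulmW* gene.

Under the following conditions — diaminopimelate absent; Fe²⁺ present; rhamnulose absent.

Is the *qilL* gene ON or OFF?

ON

Fe²⁺ is present, so DulJ is active.
No repressor is bound and DulJ is active, so *ulmW* is transcribed.
So UlmW is produced and active.
Diaminopimelate is absent, so PurZ is inactive.
With repressor UlmW bound, *nerV* is not transcribed.
So NerV is not produced.
Rhamnulose is absent, so MorY is inactive.
Required activator MorY is absent, so *qilZ* is not transcribed.
So QilZ is not produced.
Required activator QilZ is absent, so *sibK* is not transcribed.
So SibK is not produced.
With no repressor bound, *qilL* is transcribed.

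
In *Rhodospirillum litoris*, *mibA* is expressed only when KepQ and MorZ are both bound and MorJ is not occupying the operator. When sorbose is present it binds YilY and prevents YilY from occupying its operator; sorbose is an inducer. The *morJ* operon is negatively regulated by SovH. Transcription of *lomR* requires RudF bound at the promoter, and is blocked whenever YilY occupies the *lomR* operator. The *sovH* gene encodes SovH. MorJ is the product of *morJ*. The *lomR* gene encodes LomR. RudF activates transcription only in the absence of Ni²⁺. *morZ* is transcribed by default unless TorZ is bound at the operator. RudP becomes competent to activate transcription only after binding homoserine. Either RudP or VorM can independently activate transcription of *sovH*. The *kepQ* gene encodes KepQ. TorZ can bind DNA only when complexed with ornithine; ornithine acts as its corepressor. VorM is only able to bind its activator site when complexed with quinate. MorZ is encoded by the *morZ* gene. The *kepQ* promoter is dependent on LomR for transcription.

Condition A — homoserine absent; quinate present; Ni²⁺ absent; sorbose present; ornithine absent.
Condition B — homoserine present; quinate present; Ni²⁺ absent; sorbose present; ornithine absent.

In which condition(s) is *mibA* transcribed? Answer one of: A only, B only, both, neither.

Condition A:
Homoserine is absent, so RudP is inactive.
Quinate is present, so VorM is active.
Activator VorM is present, so *sovH* is transcribed.
So SovH is produced and active.
With repressor SovH bound, *morJ* is not transcribed.
So MorJ is not produced.
Ni²⁺ is absent, so RudF is active.
Sorbose is present, so YilY is inactive.
No repressor is bound and RudF is active, so *lomR* is transcribed.
So LomR is produced and active.
No repressor is bound and LomR is active, so *kepQ* is transcribed.
So KepQ is produced and active.
Ornithine is absent, so TorZ is inactive.
With no repressor bound, *morZ* is transcribed.
So MorZ is produced and active.
No repressor is bound and KepQ and MorZ are active, so *mibA* is transcribed.
→ *mibA* is ON in A.
Condition B:
Homoserine is present, so RudP is active.
Quinate is present, so VorM is active.
Activator RudP is present, so *sovH* is transcribed.
So SovH is produced and active.
With repressor SovH bound, *morJ* is not transcribed.
So MorJ is not produced.
Ni²⁺ is absent, so RudF is active.
Sorbose is present, so YilY is inactive.
No repressor is bound and RudF is active, so *lomR* is transcribed.
So LomR is produced and active.
No repressor is bound and LomR is active, so *kepQ* is transcribed.
So KepQ is produced and active.
Ornithine is absent, so TorZ is inactive.
With no repressor bound, *morZ* is transcribed.
So MorZ is produced and active.
No repressor is bound and KepQ and MorZ are active, so *mibA* is transcribed.
→ *mibA* is ON in B.

both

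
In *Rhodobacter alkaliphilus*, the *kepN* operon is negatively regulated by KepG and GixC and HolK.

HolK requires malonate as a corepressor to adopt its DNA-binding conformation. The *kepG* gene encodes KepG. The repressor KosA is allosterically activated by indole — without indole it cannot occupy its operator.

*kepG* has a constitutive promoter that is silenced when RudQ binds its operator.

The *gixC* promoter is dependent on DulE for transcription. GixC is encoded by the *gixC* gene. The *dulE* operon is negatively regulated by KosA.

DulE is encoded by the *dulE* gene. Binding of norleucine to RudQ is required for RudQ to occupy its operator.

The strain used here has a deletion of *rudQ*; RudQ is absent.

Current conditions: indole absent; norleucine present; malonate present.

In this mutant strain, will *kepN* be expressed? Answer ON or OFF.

RudQ is non-functional in this strain, so it has no effect.
With no repressor bound, *kepG* is transcribed.
So KepG is produced and active.
Indole is absent, so KosA is inactive.
With no repressor bound, *dulE* is transcribed.
So DulE is produced and active.
No repressor is bound and DulE is active, so *gixC* is transcribed.
So GixC is produced and active.
Malonate is present, so HolK is active.
With repressor KepG bound, *kepN* is not transcribed.

OFF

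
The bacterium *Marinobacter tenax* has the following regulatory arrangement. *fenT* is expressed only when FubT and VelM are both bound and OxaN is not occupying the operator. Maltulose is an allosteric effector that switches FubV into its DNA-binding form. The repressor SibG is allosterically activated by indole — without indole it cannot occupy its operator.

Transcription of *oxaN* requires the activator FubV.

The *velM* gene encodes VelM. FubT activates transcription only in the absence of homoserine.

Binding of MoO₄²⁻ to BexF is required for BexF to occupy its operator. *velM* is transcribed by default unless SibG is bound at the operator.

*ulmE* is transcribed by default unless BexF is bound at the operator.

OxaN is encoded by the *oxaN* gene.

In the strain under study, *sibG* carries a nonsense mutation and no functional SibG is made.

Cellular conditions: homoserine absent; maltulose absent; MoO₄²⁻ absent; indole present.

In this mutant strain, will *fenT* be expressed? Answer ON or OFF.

Homoserine is absent, so FubT is active.
SibG is non-functional in this strain, so it has no effect.
With no repressor bound, *velM* is transcribed.
So VelM is produced and active.
Maltulose is absent, so FubV is inactive.
Required activator FubV is absent, so *oxaN* is not transcribed.
So OxaN is not produced.
No repressor is bound and FubT and VelM are active, so *fenT* is transcribed.

ON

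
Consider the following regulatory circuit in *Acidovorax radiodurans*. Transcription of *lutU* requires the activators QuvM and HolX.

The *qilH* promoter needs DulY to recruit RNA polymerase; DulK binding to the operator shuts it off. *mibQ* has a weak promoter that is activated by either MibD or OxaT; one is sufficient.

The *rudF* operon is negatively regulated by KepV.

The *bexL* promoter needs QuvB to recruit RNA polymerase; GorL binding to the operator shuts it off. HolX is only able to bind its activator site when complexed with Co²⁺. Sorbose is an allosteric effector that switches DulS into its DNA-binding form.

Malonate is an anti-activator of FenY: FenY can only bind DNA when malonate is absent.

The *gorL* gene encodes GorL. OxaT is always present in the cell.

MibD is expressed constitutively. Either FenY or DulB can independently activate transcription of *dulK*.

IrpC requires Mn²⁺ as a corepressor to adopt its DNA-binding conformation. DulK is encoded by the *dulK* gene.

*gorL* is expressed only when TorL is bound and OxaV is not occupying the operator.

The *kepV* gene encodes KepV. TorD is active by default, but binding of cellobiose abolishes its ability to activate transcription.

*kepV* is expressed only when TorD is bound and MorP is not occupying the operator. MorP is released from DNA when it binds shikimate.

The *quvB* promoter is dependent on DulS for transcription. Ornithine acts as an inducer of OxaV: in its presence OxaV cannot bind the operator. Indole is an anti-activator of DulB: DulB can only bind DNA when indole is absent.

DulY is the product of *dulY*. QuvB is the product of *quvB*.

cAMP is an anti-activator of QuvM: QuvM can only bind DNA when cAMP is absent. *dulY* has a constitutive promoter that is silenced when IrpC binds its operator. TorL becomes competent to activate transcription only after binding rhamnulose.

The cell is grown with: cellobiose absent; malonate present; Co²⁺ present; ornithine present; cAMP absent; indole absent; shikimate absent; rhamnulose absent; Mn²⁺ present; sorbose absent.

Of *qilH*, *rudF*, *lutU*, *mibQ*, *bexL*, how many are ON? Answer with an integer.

3

Malonate is present, so FenY is inactive.
Indole is absent, so DulB is active.
Activator DulB is present, so *dulK* is transcribed.
So DulK is produced and active.
Mn²⁺ is present, so IrpC is active.
With repressor IrpC bound, *dulY* is not transcribed.
So DulY is not produced.
With repressor DulK bound, *qilH* is not transcribed.
→ *qilH* is OFF.
Cellobiose is absent, so TorD is active.
Shikimate is absent, so MorP is active.
With repressor MorP bound, *kepV* is not transcribed.
So KepV is not produced.
With no repressor bound, *rudF* is transcribed.
→ *rudF* is ON.
cAMP is absent, so QuvM is active.
Co²⁺ is present, so HolX is active.
No repressor is bound and QuvM and HolX are active, so *lutU* is transcribed.
→ *lutU* is ON.
MibD is produced constitutively and is active.
OxaT is produced constitutively and is active.
Activator MibD is present, so *mibQ* is transcribed.
→ *mibQ* is ON.
Sorbose is absent, so DulS is inactive.
Required activator DulS is absent, so *quvB* is not transcribed.
So QuvB is not produced.
Ornithine is present, so OxaV is inactive.
Rhamnulose is absent, so TorL is inactive.
Required activator TorL is absent, so *gorL* is not transcribed.
So GorL is not produced.
Required activator QuvB is absent, so *bexL* is not transcribed.
→ *bexL* is OFF.
3 of the 5 genes are transcribed.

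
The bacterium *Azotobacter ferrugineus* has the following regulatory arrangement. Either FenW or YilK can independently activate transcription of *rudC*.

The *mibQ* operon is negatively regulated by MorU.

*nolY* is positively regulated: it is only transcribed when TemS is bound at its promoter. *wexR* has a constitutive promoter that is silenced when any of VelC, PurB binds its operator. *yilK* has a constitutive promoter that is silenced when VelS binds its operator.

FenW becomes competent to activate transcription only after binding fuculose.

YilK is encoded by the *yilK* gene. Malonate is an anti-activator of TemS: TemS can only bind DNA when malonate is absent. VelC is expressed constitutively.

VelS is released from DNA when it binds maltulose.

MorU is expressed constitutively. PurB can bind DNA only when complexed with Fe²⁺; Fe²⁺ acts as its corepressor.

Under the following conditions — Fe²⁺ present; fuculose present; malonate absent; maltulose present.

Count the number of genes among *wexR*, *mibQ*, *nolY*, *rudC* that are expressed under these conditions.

2

VelC is produced constitutively and is active.
Fe²⁺ is present, so PurB is active.
With repressor VelC bound, *wexR* is not transcribed.
→ *wexR* is OFF.
MorU is produced constitutively and is active.
With repressor MorU bound, *mibQ* is not transcribed.
→ *mibQ* is OFF.
Malonate is absent, so TemS is active.
No repressor is bound and TemS is active, so *nolY* is transcribed.
→ *nolY* is ON.
Fuculose is present, so FenW is active.
Maltulose is present, so VelS is inactive.
With no repressor bound, *yilK* is transcribed.
So YilK is produced and active.
Activator FenW is present, so *rudC* is transcribed.
→ *rudC* is ON.
2 of the 4 genes are transcribed.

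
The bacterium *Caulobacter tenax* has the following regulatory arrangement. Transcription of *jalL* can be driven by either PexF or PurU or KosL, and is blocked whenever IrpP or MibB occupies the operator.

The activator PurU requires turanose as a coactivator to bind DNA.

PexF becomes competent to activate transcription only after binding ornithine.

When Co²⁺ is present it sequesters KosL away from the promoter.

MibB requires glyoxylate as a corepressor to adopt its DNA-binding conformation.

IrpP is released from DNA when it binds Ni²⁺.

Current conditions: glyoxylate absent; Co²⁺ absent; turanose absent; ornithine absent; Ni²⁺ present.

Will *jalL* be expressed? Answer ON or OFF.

Ornithine is absent, so PexF is inactive.
Turanose is absent, so PurU is inactive.
Ni²⁺ is present, so IrpP is inactive.
Glyoxylate is absent, so MibB is inactive.
Co²⁺ is absent, so KosL is active.
Activator KosL is present, so *jalL* is transcribed.

ON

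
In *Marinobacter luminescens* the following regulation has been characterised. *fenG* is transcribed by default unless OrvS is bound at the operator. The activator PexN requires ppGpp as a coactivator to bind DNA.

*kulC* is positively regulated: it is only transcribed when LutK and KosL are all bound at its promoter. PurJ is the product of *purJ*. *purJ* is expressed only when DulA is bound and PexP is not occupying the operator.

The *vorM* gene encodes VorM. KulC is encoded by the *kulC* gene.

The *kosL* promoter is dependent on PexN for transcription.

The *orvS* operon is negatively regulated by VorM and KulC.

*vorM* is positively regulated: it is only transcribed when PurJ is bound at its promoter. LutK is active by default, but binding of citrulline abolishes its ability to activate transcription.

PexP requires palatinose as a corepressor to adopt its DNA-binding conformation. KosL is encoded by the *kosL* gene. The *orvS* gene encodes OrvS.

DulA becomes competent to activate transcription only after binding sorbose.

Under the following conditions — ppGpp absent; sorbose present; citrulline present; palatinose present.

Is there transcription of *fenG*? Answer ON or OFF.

Sorbose is present, so DulA is active.
Palatinose is present, so PexP is active.
With repressor PexP bound, *purJ* is not transcribed.
So PurJ is not produced.
Required activator PurJ is absent, so *vorM* is not transcribed.
So VorM is not produced.
Citrulline is present, so LutK is inactive.
ppGpp is absent, so PexN is inactive.
Required activator PexN is absent, so *kosL* is not transcribed.
So KosL is not produced.
Required activator LutK is absent, so *kulC* is not transcribed.
So KulC is not produced.
With no repressor bound, *orvS* is transcribed.
So OrvS is produced and active.
With repressor OrvS bound, *fenG* is not transcribed.

OFF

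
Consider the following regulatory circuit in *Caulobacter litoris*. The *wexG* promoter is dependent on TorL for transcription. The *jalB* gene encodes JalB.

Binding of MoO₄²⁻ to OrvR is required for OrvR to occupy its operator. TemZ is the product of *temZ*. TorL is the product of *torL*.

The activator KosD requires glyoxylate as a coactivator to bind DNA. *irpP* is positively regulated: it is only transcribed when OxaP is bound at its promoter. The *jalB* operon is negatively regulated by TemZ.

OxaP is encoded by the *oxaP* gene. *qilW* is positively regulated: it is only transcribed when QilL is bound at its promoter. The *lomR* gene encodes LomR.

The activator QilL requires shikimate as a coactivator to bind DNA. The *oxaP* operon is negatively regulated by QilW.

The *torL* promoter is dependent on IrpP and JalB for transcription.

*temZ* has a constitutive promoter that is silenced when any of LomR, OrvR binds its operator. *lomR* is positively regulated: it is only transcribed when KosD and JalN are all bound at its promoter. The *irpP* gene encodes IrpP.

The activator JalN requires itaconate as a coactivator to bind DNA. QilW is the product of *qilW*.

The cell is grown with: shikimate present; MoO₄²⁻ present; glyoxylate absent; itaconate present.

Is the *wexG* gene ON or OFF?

OFF

Shikimate is present, so QilL is active.
No repressor is bound and QilL is active, so *qilW* is transcribed.
So QilW is produced and active.
With repressor QilW bound, *oxaP* is not transcribed.
So OxaP is not produced.
Required activator OxaP is absent, so *irpP* is not transcribed.
So IrpP is not produced.
Glyoxylate is absent, so KosD is inactive.
Itaconate is present, so JalN is active.
Required activator KosD is absent, so *lomR* is not transcribed.
So LomR is not produced.
MoO₄²⁻ is present, so OrvR is active.
With repressor OrvR bound, *temZ* is not transcribed.
So TemZ is not produced.
With no repressor bound, *jalB* is transcribed.
So JalB is produced and active.
Required activator IrpP is absent, so *torL* is not transcribed.
So TorL is not produced.
Required activator TorL is absent, so *wexG* is not transcribed.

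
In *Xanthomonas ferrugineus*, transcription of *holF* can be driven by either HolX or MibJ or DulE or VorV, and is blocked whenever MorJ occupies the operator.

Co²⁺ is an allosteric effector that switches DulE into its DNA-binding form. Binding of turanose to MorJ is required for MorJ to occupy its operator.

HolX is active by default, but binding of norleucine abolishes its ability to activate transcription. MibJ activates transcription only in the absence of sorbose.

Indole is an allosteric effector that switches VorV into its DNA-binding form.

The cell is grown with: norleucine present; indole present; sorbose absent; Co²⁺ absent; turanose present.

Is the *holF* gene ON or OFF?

Norleucine is present, so HolX is inactive.
Sorbose is absent, so MibJ is active.
Turanose is present, so MorJ is active.
Co²⁺ is absent, so DulE is inactive.
Indole is present, so VorV is active.
With repressor MorJ bound, *holF* is not transcribed.

OFF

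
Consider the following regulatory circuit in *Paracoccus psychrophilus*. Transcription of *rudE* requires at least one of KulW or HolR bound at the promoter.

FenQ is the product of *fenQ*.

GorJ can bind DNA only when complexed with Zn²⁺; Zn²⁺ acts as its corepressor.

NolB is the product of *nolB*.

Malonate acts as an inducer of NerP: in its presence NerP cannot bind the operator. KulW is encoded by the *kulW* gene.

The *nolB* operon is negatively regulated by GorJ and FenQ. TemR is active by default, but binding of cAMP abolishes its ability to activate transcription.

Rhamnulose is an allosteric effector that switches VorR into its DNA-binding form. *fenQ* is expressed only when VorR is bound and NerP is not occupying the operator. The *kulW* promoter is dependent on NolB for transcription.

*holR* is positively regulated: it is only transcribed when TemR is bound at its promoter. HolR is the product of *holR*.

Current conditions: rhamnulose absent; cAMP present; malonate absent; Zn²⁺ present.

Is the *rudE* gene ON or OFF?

Zn²⁺ is present, so GorJ is active.
Malonate is absent, so NerP is active.
Rhamnulose is absent, so VorR is inactive.
With repressor NerP bound, *fenQ* is not transcribed.
So FenQ is not produced.
With repressor GorJ bound, *nolB* is not transcribed.
So NolB is not produced.
Required activator NolB is absent, so *kulW* is not transcribed.
So KulW is not produced.
cAMP is present, so TemR is inactive.
Required activator TemR is absent, so *holR* is not transcribed.
So HolR is not produced.
No activator is available at the *rudE* promoter, so *rudE* is not transcribed.

OFF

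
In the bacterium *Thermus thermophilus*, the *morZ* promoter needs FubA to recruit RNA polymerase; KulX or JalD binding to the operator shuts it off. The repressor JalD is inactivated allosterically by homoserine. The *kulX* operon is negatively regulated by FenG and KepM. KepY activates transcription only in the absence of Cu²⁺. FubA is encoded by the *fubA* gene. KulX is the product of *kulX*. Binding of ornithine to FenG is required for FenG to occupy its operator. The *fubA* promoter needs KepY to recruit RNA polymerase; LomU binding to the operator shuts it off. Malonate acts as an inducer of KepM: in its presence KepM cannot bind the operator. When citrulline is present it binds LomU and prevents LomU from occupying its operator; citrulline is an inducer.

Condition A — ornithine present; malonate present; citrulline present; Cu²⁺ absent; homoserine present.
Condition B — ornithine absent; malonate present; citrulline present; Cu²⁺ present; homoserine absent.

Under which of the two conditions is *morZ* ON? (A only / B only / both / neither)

Condition A:
Ornithine is present, so FenG is active.
Malonate is present, so KepM is inactive.
With repressor FenG bound, *kulX* is not transcribed.
So KulX is not produced.
Citrulline is present, so LomU is inactive.
Cu²⁺ is absent, so KepY is active.
No repressor is bound and KepY is active, so *fubA* is transcribed.
So FubA is produced and active.
Homoserine is present, so JalD is inactive.
No repressor is bound and FubA is active, so *morZ* is transcribed.
→ *morZ* is ON in A.
Condition B:
Ornithine is absent, so FenG is inactive.
Malonate is present, so KepM is inactive.
With no repressor bound, *kulX* is transcribed.
So KulX is produced and active.
Citrulline is present, so LomU is inactive.
Cu²⁺ is present, so KepY is inactive.
Required activator KepY is absent, so *fubA* is not transcribed.
So FubA is not produced.
Homoserine is absent, so JalD is active.
With repressor KulX bound, *morZ* is not transcribed.
→ *morZ* is OFF in B.

A only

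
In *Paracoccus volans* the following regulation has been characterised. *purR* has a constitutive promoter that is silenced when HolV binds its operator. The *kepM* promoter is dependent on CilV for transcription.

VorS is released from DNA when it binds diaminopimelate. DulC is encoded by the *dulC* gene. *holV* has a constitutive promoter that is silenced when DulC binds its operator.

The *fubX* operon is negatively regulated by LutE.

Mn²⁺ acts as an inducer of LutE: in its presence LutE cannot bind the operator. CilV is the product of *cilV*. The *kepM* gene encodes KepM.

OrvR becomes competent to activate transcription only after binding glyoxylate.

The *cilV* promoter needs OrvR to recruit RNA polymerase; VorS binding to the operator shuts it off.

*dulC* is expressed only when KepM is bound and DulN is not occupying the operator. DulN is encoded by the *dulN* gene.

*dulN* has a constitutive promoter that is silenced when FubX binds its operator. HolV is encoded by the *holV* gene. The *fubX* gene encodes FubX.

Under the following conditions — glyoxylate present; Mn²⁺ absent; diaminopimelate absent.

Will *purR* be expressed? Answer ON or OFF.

OFF

Glyoxylate is present, so OrvR is active.
Diaminopimelate is absent, so VorS is active.
With repressor VorS bound, *cilV* is not transcribed.
So CilV is not produced.
Required activator CilV is absent, so *kepM* is not transcribed.
So KepM is not produced.
Mn²⁺ is absent, so LutE is active.
With repressor LutE bound, *fubX* is not transcribed.
So FubX is not produced.
With no repressor bound, *dulN* is transcribed.
So DulN is produced and active.
With repressor DulN bound, *dulC* is not transcribed.
So DulC is not produced.
With no repressor bound, *holV* is transcribed.
So HolV is produced and active.
With repressor HolV bound, *purR* is not transcribed.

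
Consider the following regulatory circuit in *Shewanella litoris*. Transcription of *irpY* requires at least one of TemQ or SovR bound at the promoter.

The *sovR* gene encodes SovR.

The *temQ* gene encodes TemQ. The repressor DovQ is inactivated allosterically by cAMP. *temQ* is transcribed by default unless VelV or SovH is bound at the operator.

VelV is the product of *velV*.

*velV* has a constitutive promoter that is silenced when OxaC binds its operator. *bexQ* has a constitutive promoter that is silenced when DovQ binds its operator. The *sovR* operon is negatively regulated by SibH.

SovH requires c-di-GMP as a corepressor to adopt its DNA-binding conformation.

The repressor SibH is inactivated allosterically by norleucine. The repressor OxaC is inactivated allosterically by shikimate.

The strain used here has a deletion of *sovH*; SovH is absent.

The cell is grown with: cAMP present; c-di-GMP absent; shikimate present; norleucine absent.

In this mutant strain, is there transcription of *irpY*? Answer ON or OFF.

OFF

Shikimate is present, so OxaC is inactive.
With no repressor bound, *velV* is transcribed.
So VelV is produced and active.
SovH is non-functional in this strain, so it has no effect.
With repressor VelV bound, *temQ* is not transcribed.
So TemQ is not produced.
Norleucine is absent, so SibH is active.
With repressor SibH bound, *sovR* is not transcribed.
So SovR is not produced.
No activator is available at the *irpY* promoter, so *irpY* is not transcribed.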